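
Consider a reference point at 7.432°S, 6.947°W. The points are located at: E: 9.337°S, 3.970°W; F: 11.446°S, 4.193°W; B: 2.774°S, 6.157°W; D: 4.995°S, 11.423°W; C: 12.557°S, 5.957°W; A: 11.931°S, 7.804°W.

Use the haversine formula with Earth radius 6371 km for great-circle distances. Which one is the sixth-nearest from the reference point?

Distances from the reference point (7.432°S, 6.947°W):
E: 390.0 km
A: 509.0 km
B: 525.3 km
F: 538.9 km
D: 564.1 km
C: 580.1 km
The sixth-nearest is C at 580.1 km.

C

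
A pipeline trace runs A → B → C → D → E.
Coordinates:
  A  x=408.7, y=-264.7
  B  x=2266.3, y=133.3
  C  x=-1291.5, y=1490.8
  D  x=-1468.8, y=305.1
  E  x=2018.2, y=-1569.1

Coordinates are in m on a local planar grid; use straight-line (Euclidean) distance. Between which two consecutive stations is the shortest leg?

C–D

Leg distances:
A→B: 1899.8 m
B→C: 3808.0 m
C→D: 1198.9 m
D→E: 3958.8 m
The shortest leg is C–D at 1198.9 m.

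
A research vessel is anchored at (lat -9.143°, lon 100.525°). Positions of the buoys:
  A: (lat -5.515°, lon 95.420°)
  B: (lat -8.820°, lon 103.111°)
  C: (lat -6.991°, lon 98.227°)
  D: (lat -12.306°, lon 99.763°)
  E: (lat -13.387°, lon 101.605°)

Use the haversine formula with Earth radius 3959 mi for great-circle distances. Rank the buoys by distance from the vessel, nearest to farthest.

B, C, D, E, A

Computing each great-circle distance from (lat -9.143°, lon 100.525°):
B (lat -8.820°, lon 103.111°): 177.9 mi
C (lat -6.991°, lon 98.227°): 216.4 mi
D (lat -12.306°, lon 99.763°): 224.6 mi
E (lat -13.387°, lon 101.605°): 302.2 mi
A (lat -5.515°, lon 95.420°): 430.4 mi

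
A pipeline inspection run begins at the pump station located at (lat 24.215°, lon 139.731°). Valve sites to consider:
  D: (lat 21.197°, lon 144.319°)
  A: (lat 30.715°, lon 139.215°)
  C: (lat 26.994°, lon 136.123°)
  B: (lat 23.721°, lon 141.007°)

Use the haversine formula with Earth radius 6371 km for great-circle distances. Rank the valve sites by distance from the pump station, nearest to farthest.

Distances from the pump station:
B (lat 23.721°, lon 141.007°): 140.8 km
C (lat 26.994°, lon 136.123°): 475.7 km
D (lat 21.197°, lon 144.319°): 577.9 km
A (lat 30.715°, lon 139.215°): 724.6 km

B, C, D, A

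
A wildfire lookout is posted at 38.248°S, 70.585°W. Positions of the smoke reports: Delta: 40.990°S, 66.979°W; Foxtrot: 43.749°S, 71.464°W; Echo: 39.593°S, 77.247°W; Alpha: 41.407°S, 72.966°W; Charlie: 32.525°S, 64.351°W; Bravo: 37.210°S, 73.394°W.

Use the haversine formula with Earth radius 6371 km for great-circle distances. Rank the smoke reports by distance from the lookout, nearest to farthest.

Bravo, Alpha, Delta, Echo, Foxtrot, Charlie

Computing each great-circle distance from 38.248°S, 70.585°W:
Bravo 37.210°S, 73.394°W: 272.7 km
Alpha 41.407°S, 72.966°W: 405.8 km
Delta 40.990°S, 66.979°W: 433.9 km
Echo 39.593°S, 77.247°W: 595.3 km
Foxtrot 43.749°S, 71.464°W: 616.1 km
Charlie 32.525°S, 64.351°W: 850.6 km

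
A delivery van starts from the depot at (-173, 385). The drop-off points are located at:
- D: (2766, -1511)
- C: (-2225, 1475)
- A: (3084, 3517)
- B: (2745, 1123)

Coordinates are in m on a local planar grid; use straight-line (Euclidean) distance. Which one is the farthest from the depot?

A

Distance to each, sorted:
A: 4518.6 m
D: 3497.5 m
B: 3009.9 m
C: 2323.5 m
The farthest is A at 4518.6 m.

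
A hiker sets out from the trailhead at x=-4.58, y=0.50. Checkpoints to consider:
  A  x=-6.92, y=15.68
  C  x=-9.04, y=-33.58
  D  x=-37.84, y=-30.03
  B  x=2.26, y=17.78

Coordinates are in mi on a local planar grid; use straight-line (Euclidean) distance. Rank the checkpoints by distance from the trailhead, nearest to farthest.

A, B, C, D

Distance from the trailhead at x=-4.58, y=0.50 to each:
A x=-6.92, y=15.68: 15.4 mi
B x=2.26, y=17.78: 18.6 mi
C x=-9.04, y=-33.58: 34.4 mi
D x=-37.84, y=-30.03: 45.1 mi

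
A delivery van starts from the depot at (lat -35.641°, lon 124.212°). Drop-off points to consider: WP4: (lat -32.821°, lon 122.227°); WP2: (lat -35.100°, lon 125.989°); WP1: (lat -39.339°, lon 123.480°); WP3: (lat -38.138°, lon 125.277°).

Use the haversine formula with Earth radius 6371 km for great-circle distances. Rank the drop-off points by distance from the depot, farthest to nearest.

Computing each great-circle distance from (lat -35.641°, lon 124.212°):
WP1 (lat -39.339°, lon 123.480°): 416.2 km
WP4 (lat -32.821°, lon 122.227°): 362.8 km
WP3 (lat -38.138°, lon 125.277°): 293.4 km
WP2 (lat -35.100°, lon 125.989°): 172.0 km

WP1, WP4, WP3, WP2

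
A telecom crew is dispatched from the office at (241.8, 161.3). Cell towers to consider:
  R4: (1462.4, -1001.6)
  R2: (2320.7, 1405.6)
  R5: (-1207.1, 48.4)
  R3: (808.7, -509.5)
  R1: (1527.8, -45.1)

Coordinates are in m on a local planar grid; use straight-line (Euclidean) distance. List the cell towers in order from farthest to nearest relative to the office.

R2, R4, R5, R1, R3

Computing each straight-line distance from (241.8, 161.3):
R2 (2320.7, 1405.6): 2422.8 m
R4 (1462.4, -1001.6): 1685.9 m
R5 (-1207.1, 48.4): 1453.3 m
R1 (1527.8, -45.1): 1302.5 m
R3 (808.7, -509.5): 878.3 m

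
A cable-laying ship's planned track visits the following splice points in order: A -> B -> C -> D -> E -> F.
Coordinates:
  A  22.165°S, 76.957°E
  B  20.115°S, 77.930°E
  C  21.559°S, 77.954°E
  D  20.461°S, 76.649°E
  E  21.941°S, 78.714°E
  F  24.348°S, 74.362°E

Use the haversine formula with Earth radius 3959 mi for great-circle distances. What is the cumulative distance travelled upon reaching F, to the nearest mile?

Leg distances:
A→B: 154.9 mi  (cumulative 154.9 mi)
B→C: 99.8 mi  (cumulative 254.7 mi)
C→D: 113.3 mi  (cumulative 368.0 mi)
D→E: 167.8 mi  (cumulative 535.8 mi)
E→F: 322.6 mi  (cumulative 858.4 mi)
Cumulative distance at F ≈ 858 mi.

858 mi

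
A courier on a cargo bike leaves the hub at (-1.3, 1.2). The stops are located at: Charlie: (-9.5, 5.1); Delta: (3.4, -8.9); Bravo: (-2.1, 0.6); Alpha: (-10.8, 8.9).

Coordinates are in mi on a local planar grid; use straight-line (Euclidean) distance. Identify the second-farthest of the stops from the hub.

Delta

Distance to each, sorted:
Alpha: 12.2 mi
Delta: 11.1 mi
Charlie: 9.1 mi
Bravo: 1.0 mi
The second-farthest is Delta at 11.1 mi.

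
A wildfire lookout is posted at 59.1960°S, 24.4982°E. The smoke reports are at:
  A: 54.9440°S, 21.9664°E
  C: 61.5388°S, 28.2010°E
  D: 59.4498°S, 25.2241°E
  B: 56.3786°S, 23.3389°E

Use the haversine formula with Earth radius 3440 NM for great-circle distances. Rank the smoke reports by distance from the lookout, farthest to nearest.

Distances from the lookout:
A 54.9440°S, 21.9664°E: 268.3 NM
C 61.5388°S, 28.2010°E: 178.5 NM
B 56.3786°S, 23.3389°E: 173.2 NM
D 59.4498°S, 25.2241°E: 27.0 NM

A, C, B, D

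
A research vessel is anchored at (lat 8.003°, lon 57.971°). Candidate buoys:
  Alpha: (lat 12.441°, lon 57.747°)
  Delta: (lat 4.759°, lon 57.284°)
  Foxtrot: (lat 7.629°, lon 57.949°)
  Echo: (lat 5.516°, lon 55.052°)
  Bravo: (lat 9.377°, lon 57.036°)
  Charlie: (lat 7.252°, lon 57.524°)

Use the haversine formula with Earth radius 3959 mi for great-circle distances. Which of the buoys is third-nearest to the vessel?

Distances from the vessel ((lat 8.003°, lon 57.971°)):
Foxtrot: 25.9 mi
Charlie: 60.2 mi
Bravo: 114.4 mi
Delta: 229.1 mi
Echo: 263.9 mi
Alpha: 307.0 mi
The third-nearest is Bravo at 114.4 mi.

Bravo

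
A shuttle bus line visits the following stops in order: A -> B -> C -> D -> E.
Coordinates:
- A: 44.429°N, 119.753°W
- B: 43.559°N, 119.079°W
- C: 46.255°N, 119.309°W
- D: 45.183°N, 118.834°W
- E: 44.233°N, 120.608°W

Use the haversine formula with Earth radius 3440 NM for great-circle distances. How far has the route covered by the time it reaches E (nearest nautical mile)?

Leg distances:
A→B: 59.8 NM  (cumulative 59.8 NM)
B→C: 162.2 NM  (cumulative 222.0 NM)
C→D: 67.4 NM  (cumulative 289.3 NM)
D→E: 94.8 NM  (cumulative 384.1 NM)
Cumulative distance at E ≈ 384 NM.

384 NM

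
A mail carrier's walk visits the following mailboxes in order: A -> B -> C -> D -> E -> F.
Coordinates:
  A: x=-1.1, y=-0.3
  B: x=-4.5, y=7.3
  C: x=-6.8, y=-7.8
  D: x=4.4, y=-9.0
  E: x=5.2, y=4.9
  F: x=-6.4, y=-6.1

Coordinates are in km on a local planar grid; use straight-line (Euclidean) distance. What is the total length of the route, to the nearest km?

65 km

Leg distances:
A→B: 8.3 km  (cumulative 8.3 km)
B→C: 15.3 km  (cumulative 23.6 km)
C→D: 11.3 km  (cumulative 34.9 km)
D→E: 13.9 km  (cumulative 48.8 km)
E→F: 16.0 km  (cumulative 64.8 km)
Total route length ≈ 65 km.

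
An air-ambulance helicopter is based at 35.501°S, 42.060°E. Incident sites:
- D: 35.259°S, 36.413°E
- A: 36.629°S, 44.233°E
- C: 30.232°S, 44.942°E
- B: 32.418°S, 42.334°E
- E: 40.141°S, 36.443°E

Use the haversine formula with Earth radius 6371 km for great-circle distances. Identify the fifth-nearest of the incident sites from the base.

E

Distances from the base (35.501°S, 42.060°E):
A: 232.1 km
B: 343.7 km
D: 512.6 km
C: 644.7 km
E: 713.6 km
The fifth-nearest is E at 713.6 km.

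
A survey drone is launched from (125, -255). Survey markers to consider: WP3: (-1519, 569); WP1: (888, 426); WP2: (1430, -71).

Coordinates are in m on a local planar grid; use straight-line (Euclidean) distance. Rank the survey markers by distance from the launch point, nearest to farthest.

Distance from the launch point at (125, -255) to each:
WP1 (888, 426): 1022.7 m
WP2 (1430, -71): 1317.9 m
WP3 (-1519, 569): 1838.9 m

WP1, WP2, WP3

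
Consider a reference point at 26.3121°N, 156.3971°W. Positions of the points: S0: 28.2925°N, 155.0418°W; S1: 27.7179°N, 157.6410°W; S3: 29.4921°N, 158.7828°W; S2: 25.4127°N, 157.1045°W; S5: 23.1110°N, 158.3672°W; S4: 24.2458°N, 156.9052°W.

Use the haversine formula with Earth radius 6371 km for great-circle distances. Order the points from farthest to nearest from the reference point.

S3, S5, S0, S4, S1, S2

Distances from the reference point:
S3 29.4921°N, 158.7828°W: 424.2 km
S5 23.1110°N, 158.3672°W: 407.8 km
S0 28.2925°N, 155.0418°W: 257.7 km
S4 24.2458°N, 156.9052°W: 235.4 km
S1 27.7179°N, 157.6410°W: 199.0 km
S2 25.4127°N, 157.1045°W: 122.5 km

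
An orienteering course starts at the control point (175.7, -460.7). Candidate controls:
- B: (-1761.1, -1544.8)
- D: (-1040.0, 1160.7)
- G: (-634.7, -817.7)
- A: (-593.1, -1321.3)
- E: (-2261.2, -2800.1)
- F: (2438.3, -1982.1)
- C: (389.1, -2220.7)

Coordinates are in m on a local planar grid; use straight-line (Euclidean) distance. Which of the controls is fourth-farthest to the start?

Distances from the start ((175.7, -460.7)):
E: 3378.1 m
F: 2726.5 m
B: 2219.6 m
D: 2026.5 m
C: 1772.9 m
A: 1154.0 m
G: 885.5 m
The fourth-farthest is D at 2026.5 m.

D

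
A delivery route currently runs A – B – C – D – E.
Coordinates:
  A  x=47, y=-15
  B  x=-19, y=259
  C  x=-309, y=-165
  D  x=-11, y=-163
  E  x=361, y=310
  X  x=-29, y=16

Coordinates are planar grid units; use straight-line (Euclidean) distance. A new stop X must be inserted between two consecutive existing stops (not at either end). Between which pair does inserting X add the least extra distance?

Added distance for inserting X between each consecutive pair:
A–B: 43.4
B–C: 62.9
C–D: 215.3
D–E: 66.5
Smallest added distance is 43.4, inserting between A and B.

between A and B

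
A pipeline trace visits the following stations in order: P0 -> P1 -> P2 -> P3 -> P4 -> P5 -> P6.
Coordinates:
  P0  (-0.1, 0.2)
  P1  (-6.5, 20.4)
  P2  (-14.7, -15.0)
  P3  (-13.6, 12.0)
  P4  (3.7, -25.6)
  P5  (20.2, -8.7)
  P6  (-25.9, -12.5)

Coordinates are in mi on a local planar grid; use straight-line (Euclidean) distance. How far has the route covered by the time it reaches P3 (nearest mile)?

85 mi

Leg distances:
P0→P1: 21.2 mi  (cumulative 21.2 mi)
P1→P2: 36.3 mi  (cumulative 57.5 mi)
P2→P3: 27.0 mi  (cumulative 84.5 mi)
Cumulative distance at P3 ≈ 85 mi.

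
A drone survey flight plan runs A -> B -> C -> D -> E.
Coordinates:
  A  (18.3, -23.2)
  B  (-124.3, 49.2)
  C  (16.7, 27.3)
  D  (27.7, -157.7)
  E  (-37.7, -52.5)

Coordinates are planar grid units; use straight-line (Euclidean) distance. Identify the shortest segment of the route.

D–E

Leg distances:
A→B: 159.9
B→C: 142.7
C→D: 185.3
D→E: 123.9
The shortest leg is D–E at 123.9.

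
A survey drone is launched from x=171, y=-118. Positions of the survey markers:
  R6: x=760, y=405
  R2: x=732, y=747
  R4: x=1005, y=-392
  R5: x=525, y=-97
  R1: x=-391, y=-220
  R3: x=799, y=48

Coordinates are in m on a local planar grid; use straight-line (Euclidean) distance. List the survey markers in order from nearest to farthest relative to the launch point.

Distance from the launch point at x=171, y=-118 to each:
R5 x=525, y=-97: 354.6 m
R1 x=-391, y=-220: 571.2 m
R3 x=799, y=48: 649.6 m
R6 x=760, y=405: 787.7 m
R4 x=1005, y=-392: 877.9 m
R2 x=732, y=747: 1031.0 m

R5, R1, R3, R6, R4, R2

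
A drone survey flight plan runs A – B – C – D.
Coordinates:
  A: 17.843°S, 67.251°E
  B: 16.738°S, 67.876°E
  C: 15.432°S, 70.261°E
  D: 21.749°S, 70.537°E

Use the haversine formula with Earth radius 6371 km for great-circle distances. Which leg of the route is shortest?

A–B

Leg distances:
A→B: 139.6 km
B→C: 293.3 km
C→D: 703.0 km
The shortest leg is A–B at 139.6 km.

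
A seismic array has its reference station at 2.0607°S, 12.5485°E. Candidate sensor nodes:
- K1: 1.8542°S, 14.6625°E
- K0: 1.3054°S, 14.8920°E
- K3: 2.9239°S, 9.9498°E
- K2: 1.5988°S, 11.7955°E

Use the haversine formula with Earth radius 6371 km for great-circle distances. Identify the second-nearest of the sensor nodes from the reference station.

Distance to each, sorted:
K2: 98.2 km
K1: 236.0 km
K0: 273.7 km
K3: 304.2 km
The second-nearest is K1 at 236.0 km.

K1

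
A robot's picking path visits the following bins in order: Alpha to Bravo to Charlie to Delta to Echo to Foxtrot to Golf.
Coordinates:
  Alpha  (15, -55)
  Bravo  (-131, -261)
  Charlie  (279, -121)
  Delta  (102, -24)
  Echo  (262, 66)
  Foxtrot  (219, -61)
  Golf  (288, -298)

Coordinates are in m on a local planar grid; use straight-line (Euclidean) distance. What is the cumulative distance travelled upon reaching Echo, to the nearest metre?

Leg distances:
Alpha→Bravo: 252.5 m  (cumulative 252.5 m)
Bravo→Charlie: 433.2 m  (cumulative 685.7 m)
Charlie→Delta: 201.8 m  (cumulative 887.6 m)
Delta→Echo: 183.6 m  (cumulative 1071.1 m)
Cumulative distance at Echo ≈ 1071 m.

1071 m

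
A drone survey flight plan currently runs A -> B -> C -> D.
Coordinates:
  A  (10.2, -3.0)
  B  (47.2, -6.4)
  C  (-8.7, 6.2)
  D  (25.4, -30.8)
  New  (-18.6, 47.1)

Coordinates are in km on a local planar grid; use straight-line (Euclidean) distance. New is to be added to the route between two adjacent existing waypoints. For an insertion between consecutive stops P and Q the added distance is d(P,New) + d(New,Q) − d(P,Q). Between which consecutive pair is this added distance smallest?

Added distance for inserting New between each consecutive pair:
A–B: 105.4 km
B–C: 69.6 km
C–D: 81.2 km
Smallest added distance is 69.6 km, inserting between B and C.

between B and C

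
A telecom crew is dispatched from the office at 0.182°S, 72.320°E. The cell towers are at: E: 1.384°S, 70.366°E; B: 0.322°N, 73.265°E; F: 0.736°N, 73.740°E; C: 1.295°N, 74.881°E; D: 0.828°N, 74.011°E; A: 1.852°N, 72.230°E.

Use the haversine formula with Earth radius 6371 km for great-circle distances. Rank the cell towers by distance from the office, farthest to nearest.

C, E, A, D, F, B

Distance from the office at 0.182°S, 72.320°E to each:
C 1.295°N, 74.881°E: 328.7 km
E 1.384°S, 70.366°E: 255.1 km
A 1.852°N, 72.230°E: 226.4 km
D 0.828°N, 74.011°E: 219.0 km
F 0.736°N, 73.740°E: 188.0 km
B 0.322°N, 73.265°E: 119.1 km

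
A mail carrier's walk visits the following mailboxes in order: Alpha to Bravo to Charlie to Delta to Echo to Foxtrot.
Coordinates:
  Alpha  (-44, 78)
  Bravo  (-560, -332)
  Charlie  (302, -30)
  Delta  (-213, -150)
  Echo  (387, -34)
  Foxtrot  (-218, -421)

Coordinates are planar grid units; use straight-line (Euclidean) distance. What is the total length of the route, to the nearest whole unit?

Leg distances:
Alpha→Bravo: 659.1  (cumulative 659.1)
Bravo→Charlie: 913.4  (cumulative 1572.4)
Charlie→Delta: 528.8  (cumulative 2101.2)
Delta→Echo: 611.1  (cumulative 2712.3)
Echo→Foxtrot: 718.2  (cumulative 3430.5)
Total route length ≈ 3431.

3431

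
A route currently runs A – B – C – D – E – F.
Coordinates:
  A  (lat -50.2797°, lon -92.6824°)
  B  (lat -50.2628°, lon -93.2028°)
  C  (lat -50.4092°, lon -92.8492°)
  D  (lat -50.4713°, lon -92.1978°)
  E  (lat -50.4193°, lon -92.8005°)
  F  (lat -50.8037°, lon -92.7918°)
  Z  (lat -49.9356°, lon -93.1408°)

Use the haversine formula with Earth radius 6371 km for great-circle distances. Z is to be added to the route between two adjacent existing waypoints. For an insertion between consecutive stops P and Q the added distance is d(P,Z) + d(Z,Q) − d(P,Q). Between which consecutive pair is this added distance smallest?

Added distance for inserting Z between each consecutive pair:
A–B: 49.9 km
B–C: 63.3 km
C–D: 99.7 km
D–E: 105.7 km
E–F: 115.9 km
Smallest added distance is 49.9 km, inserting between A and B.

between A and B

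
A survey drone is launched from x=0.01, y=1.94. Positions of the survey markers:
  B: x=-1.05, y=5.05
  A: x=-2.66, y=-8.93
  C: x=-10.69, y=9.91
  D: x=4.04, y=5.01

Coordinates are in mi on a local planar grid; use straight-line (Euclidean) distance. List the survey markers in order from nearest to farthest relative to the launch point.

Computing each straight-line distance from x=0.01, y=1.94:
B x=-1.05, y=5.05: 3.3 mi
D x=4.04, y=5.01: 5.1 mi
A x=-2.66, y=-8.93: 11.2 mi
C x=-10.69, y=9.91: 13.3 mi

B, D, A, C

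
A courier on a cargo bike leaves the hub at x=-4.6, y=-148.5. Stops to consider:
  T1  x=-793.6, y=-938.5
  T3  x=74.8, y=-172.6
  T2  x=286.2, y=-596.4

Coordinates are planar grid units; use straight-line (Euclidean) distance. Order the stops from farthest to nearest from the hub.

Computing each straight-line distance from x=-4.6, y=-148.5:
T1 x=-793.6, y=-938.5: 1116.5
T2 x=286.2, y=-596.4: 534.0
T3 x=74.8, y=-172.6: 83.0

T1, T2, T3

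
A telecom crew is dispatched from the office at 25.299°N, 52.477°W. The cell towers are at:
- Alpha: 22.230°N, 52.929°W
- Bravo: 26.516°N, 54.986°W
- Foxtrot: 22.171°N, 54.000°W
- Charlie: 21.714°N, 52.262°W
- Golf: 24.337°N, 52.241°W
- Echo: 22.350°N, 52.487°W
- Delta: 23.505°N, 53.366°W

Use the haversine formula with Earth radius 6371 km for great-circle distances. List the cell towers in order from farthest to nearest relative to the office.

Charlie, Foxtrot, Alpha, Echo, Bravo, Delta, Golf

Computing each great-circle distance from 25.299°N, 52.477°W:
Charlie 21.714°N, 52.262°W: 399.2 km
Foxtrot 22.171°N, 54.000°W: 380.8 km
Alpha 22.230°N, 52.929°W: 344.3 km
Echo 22.350°N, 52.487°W: 327.9 km
Bravo 26.516°N, 54.986°W: 285.1 km
Delta 23.505°N, 53.366°W: 218.9 km
Golf 24.337°N, 52.241°W: 109.6 km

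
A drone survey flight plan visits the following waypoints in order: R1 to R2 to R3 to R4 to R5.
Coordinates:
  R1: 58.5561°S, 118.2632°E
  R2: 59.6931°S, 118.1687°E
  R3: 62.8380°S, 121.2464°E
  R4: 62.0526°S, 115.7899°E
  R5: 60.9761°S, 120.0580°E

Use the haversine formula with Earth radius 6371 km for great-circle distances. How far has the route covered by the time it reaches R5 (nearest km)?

1063 km

Leg distances:
R1→R2: 126.5 km  (cumulative 126.5 km)
R2→R3: 386.4 km  (cumulative 512.9 km)
R3→R4: 293.8 km  (cumulative 806.7 km)
R4→R5: 256.0 km  (cumulative 1062.7 km)
Cumulative distance at R5 ≈ 1063 km.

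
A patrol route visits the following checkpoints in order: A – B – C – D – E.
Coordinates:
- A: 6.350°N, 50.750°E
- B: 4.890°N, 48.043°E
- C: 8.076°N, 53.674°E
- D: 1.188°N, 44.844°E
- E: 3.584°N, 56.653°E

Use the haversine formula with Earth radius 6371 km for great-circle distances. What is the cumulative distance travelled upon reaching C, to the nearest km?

Leg distances:
A→B: 340.7 km  (cumulative 340.7 km)
B→C: 715.9 km  (cumulative 1056.6 km)
Cumulative distance at C ≈ 1057 km.

1057 km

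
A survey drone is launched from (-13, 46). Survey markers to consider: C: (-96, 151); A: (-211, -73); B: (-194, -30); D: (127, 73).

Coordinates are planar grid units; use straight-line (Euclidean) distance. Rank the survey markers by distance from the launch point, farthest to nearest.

A, B, D, C

Distances from the launch point:
A (-211, -73): 231.0
B (-194, -30): 196.3
D (127, 73): 142.6
C (-96, 151): 133.8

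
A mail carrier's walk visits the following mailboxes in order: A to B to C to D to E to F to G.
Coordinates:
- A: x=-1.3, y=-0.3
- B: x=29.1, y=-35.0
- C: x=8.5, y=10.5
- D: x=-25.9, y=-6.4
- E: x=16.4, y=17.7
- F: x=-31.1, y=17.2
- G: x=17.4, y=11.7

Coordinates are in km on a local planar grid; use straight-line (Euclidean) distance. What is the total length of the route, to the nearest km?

279 km

Leg distances:
A→B: 46.1 km  (cumulative 46.1 km)
B→C: 49.9 km  (cumulative 96.1 km)
C→D: 38.3 km  (cumulative 134.4 km)
D→E: 48.7 km  (cumulative 183.1 km)
E→F: 47.5 km  (cumulative 230.6 km)
F→G: 48.8 km  (cumulative 279.4 km)
Total route length ≈ 279 km.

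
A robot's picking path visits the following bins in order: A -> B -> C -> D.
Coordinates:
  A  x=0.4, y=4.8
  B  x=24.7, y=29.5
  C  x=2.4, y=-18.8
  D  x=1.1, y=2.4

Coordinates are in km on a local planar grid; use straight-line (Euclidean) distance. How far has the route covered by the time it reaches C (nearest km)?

88 km

Leg distances:
A→B: 34.6 km  (cumulative 34.6 km)
B→C: 53.2 km  (cumulative 87.8 km)
Cumulative distance at C ≈ 88 km.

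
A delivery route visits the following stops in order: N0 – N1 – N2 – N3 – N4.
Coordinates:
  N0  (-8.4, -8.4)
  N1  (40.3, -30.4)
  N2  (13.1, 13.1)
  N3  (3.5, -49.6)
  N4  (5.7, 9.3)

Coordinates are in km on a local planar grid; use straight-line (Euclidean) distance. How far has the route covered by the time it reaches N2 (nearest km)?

105 km

Leg distances:
N0→N1: 53.4 km  (cumulative 53.4 km)
N1→N2: 51.3 km  (cumulative 104.7 km)
Cumulative distance at N2 ≈ 105 km.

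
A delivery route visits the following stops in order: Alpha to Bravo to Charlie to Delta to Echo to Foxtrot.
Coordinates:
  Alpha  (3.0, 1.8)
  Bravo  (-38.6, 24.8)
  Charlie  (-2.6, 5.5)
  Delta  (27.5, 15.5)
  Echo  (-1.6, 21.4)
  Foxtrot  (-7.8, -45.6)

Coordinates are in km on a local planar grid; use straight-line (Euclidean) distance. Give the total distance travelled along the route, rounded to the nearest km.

Leg distances:
Alpha→Bravo: 47.5 km  (cumulative 47.5 km)
Bravo→Charlie: 40.8 km  (cumulative 88.4 km)
Charlie→Delta: 31.7 km  (cumulative 120.1 km)
Delta→Echo: 29.7 km  (cumulative 149.8 km)
Echo→Foxtrot: 67.3 km  (cumulative 217.1 km)
Total route length ≈ 217 km.

217 km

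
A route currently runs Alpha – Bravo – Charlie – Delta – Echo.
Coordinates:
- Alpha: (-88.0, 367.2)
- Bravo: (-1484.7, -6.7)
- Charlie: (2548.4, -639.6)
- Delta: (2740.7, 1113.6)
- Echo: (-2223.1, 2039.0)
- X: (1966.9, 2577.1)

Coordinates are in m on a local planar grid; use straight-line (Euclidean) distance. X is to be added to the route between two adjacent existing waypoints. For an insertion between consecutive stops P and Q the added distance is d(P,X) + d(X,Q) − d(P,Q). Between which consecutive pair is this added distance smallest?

between Delta and Echo

Added distance for inserting X between each consecutive pair:
Alpha–Bravo: 5883.3 m
Bravo–Charlie: 3497.9 m
Charlie–Delta: 3160.6 m
Delta–Echo: 830.6 m
Smallest added distance is 830.6 m, inserting between Delta and Echo.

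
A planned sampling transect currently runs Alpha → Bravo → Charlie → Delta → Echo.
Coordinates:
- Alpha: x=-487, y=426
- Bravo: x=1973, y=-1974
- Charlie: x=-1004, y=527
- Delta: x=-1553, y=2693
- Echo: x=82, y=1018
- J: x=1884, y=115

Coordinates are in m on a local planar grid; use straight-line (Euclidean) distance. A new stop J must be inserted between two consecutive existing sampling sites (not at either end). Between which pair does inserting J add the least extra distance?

between Alpha and Bravo

Added distance for inserting J between each consecutive pair:
Alpha–Bravo: 1045.4 m
Bravo–Charlie: 1120.0 m
Charlie–Delta: 4979.1 m
Delta–Echo: 3971.3 m
Smallest added distance is 1045.4 m, inserting between Alpha and Bravo.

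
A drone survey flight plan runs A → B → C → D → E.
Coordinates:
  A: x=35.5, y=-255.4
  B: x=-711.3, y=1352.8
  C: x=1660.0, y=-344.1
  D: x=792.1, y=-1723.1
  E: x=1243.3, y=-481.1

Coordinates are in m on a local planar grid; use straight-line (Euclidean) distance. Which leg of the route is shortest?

Leg distances:
A→B: 1773.1 m
B→C: 2915.9 m
C→D: 1629.4 m
D→E: 1321.4 m
The shortest leg is D–E at 1321.4 m.

D–E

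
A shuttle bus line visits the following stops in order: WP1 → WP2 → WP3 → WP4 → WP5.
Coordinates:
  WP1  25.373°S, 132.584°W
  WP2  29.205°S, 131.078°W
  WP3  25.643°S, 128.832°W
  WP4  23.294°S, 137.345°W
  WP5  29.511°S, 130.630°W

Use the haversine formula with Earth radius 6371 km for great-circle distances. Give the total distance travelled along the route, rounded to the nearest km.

2767 km

Leg distances:
WP1→WP2: 451.3 km  (cumulative 451.3 km)
WP2→WP3: 453.9 km  (cumulative 905.2 km)
WP3→WP4: 900.1 km  (cumulative 1805.3 km)
WP4→WP5: 961.4 km  (cumulative 2766.7 km)
Total route length ≈ 2767 km.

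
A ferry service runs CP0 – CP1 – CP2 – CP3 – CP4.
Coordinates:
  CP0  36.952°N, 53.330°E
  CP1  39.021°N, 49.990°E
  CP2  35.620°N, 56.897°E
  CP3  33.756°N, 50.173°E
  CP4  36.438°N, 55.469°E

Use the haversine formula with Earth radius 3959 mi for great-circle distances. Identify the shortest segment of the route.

Leg distances:
CP0→CP1: 231.3 mi
CP1→CP2: 446.2 mi
CP2→CP3: 403.1 mi
CP3→CP4: 352.0 mi
The shortest leg is CP0–CP1 at 231.3 mi.

CP0–CP1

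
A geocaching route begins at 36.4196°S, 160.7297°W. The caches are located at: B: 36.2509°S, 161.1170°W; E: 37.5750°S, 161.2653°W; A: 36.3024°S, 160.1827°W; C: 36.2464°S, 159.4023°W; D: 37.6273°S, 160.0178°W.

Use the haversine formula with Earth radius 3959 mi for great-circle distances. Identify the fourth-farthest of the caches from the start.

Distances from the start (36.4196°S, 160.7297°W):
D: 92.2 mi
E: 85.1 mi
C: 74.9 mi
A: 31.5 mi
B: 24.5 mi
The fourth-farthest is A at 31.5 mi.

A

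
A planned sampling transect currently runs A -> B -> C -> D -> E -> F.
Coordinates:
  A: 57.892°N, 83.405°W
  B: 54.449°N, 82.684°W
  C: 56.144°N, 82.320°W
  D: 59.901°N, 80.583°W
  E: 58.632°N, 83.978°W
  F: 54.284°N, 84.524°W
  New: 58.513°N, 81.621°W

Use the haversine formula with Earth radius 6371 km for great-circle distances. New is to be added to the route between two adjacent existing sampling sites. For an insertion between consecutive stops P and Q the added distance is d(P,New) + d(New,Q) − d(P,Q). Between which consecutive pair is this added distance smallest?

Added distance for inserting New between each consecutive pair:
A–B: 196.4 km
B–C: 533.4 km
C–D: 1.9 km
D–E: 63.6 km
E–F: 155.6 km
Smallest added distance is 1.9 km, inserting between C and D.

between C and D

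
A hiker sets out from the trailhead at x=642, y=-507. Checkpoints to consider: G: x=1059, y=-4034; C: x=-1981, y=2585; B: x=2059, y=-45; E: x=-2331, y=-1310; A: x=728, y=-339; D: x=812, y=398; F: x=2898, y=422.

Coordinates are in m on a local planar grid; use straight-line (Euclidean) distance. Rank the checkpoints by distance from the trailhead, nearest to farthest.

Computing each straight-line distance from x=642, y=-507:
A x=728, y=-339: 188.7 m
D x=812, y=398: 920.8 m
B x=2059, y=-45: 1490.4 m
F x=2898, y=422: 2439.8 m
E x=-2331, y=-1310: 3079.5 m
G x=1059, y=-4034: 3551.6 m
C x=-1981, y=2585: 4054.7 m

A, D, B, F, E, G, C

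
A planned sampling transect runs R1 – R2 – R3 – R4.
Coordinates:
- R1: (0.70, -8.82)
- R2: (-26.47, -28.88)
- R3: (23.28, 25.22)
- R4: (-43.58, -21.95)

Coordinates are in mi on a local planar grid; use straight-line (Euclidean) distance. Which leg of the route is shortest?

Leg distances:
R1→R2: 33.8 mi
R2→R3: 73.5 mi
R3→R4: 81.8 mi
The shortest leg is R1–R2 at 33.8 mi.

R1–R2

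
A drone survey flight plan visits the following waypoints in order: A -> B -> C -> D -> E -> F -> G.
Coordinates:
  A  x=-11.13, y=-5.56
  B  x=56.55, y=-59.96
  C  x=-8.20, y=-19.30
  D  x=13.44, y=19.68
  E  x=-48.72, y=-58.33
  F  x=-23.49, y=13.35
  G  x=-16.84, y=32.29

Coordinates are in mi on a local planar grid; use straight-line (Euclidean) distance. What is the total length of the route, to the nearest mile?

Leg distances:
A→B: 86.8 mi  (cumulative 86.8 mi)
B→C: 76.5 mi  (cumulative 163.3 mi)
C→D: 44.6 mi  (cumulative 207.9 mi)
D→E: 99.7 mi  (cumulative 307.6 mi)
E→F: 76.0 mi  (cumulative 383.6 mi)
F→G: 20.1 mi  (cumulative 403.7 mi)
Total route length ≈ 404 mi.

404 mi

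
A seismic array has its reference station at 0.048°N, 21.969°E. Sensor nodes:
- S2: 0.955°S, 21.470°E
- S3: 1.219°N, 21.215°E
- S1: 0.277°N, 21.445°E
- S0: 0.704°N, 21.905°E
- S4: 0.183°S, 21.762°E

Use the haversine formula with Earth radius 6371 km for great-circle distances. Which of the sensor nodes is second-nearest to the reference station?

Distances from the reference station (0.048°N, 21.969°E):
S4: 34.5 km
S1: 63.6 km
S0: 73.3 km
S2: 124.6 km
S3: 154.9 km
The second-nearest is S1 at 63.6 km.

S1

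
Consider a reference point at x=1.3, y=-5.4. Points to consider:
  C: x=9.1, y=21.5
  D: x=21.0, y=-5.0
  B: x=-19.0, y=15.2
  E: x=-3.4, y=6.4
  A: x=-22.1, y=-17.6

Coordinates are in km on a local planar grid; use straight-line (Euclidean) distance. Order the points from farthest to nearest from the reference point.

B, C, A, D, E

Distance from the reference point at x=1.3, y=-5.4 to each:
B x=-19.0, y=15.2: 28.9 km
C x=9.1, y=21.5: 28.0 km
A x=-22.1, y=-17.6: 26.4 km
D x=21.0, y=-5.0: 19.7 km
E x=-3.4, y=6.4: 12.7 km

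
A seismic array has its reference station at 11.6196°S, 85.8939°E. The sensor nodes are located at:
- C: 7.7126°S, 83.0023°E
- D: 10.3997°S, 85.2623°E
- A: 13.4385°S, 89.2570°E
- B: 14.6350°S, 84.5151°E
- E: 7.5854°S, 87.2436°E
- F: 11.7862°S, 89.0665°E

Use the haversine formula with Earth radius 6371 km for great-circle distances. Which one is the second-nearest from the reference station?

F

Distances from the reference station (11.6196°S, 85.8939°E):
D: 152.2 km
F: 345.9 km
B: 367.0 km
A: 417.3 km
E: 472.3 km
C: 537.7 km
The second-nearest is F at 345.9 km.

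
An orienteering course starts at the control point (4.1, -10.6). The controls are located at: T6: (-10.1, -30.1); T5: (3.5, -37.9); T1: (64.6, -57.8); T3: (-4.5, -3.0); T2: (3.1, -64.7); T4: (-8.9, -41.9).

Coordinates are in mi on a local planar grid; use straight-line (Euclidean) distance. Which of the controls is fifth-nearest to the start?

T2

Distances from the start ((4.1, -10.6)):
T3: 11.5 mi
T6: 24.1 mi
T5: 27.3 mi
T4: 33.9 mi
T2: 54.1 mi
T1: 76.7 mi
The fifth-nearest is T2 at 54.1 mi.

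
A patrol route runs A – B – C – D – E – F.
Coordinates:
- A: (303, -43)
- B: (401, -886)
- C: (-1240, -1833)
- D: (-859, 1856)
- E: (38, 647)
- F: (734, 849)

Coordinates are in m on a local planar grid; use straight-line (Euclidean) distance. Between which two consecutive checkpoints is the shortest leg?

Leg distances:
A→B: 848.7 m
B→C: 1894.6 m
C→D: 3708.6 m
D→E: 1505.4 m
E→F: 724.7 m
The shortest leg is E–F at 724.7 m.

E–F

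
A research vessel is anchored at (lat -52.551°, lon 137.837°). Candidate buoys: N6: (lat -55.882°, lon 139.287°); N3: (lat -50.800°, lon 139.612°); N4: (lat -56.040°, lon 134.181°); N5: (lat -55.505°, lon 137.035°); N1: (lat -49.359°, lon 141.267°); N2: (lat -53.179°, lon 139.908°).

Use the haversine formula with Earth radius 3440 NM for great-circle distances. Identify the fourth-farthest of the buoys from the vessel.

Distance to each, sorted:
N4: 245.5 NM
N1: 231.4 NM
N6: 206.4 NM
N5: 179.6 NM
N3: 124.2 NM
N2: 84.0 NM
The fourth-farthest is N5 at 179.6 NM.

N5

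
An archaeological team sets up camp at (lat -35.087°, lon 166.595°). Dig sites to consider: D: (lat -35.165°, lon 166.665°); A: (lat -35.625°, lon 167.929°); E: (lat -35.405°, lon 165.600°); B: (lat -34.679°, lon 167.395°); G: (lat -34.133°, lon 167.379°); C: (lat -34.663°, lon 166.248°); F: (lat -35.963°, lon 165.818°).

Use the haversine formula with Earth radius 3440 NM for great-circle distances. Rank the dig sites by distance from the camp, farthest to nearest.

A, G, F, E, B, C, D

Computing each great-circle distance from (lat -35.087°, lon 166.595°):
A (lat -35.625°, lon 167.929°): 72.9 NM
G (lat -34.133°, lon 167.379°): 69.1 NM
F (lat -35.963°, lon 165.818°): 64.9 NM
E (lat -35.405°, lon 165.600°): 52.4 NM
B (lat -34.679°, lon 167.395°): 46.4 NM
C (lat -34.663°, lon 166.248°): 30.7 NM
D (lat -35.165°, lon 166.665°): 5.8 NM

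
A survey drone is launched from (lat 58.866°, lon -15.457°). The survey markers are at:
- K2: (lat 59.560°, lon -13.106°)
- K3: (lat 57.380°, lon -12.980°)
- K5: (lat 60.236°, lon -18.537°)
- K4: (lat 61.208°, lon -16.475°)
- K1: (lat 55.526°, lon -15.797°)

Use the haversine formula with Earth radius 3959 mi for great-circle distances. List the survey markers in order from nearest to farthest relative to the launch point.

Computing each great-circle distance from (lat 58.866°, lon -15.457°):
K2 (lat 59.560°, lon -13.106°): 96.0 mi
K3 (lat 57.380°, lon -12.980°): 136.8 mi
K5 (lat 60.236°, lon -18.537°): 143.5 mi
K4 (lat 61.208°, lon -16.475°): 165.6 mi
K1 (lat 55.526°, lon -15.797°): 231.1 mi

K2, K3, K5, K4, K1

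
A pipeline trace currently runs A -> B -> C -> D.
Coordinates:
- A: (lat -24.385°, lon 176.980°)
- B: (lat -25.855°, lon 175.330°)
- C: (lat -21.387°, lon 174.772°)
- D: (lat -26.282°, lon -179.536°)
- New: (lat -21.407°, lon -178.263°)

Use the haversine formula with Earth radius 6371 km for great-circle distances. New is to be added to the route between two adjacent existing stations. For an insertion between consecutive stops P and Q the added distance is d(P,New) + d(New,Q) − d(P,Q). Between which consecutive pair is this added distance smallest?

Added distance for inserting New between each consecutive pair:
A–B: 1174.7 km
B–C: 1039.6 km
C–D: 483.9 km
Smallest added distance is 483.9 km, inserting between C and D.

between C and D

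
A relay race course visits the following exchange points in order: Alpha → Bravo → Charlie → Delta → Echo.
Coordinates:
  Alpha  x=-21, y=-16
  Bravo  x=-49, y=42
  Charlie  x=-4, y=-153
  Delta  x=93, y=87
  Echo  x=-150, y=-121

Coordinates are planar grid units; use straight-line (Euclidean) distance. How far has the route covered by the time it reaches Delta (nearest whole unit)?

523

Leg distances:
Alpha→Bravo: 64.4  (cumulative 64.4)
Bravo→Charlie: 200.1  (cumulative 264.5)
Charlie→Delta: 258.9  (cumulative 523.4)
Cumulative distance at Delta ≈ 523.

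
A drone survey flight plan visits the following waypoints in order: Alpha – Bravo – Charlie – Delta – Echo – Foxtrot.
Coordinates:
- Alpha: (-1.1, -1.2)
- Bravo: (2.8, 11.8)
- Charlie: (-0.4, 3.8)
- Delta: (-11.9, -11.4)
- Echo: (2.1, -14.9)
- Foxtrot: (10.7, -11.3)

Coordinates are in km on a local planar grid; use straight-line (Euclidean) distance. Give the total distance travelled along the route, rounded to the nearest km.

65 km

Leg distances:
Alpha→Bravo: 13.6 km  (cumulative 13.6 km)
Bravo→Charlie: 8.6 km  (cumulative 22.2 km)
Charlie→Delta: 19.1 km  (cumulative 41.2 km)
Delta→Echo: 14.4 km  (cumulative 55.7 km)
Echo→Foxtrot: 9.3 km  (cumulative 65.0 km)
Total route length ≈ 65 km.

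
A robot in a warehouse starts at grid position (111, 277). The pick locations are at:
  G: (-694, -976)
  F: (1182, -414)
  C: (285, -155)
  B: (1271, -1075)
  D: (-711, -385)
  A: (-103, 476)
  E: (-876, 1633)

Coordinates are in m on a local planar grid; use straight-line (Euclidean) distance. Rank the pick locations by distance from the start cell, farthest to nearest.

B, E, G, F, D, C, A

Distance from the start cell at (111, 277) to each:
B (1271, -1075): 1781.4 m
E (-876, 1633): 1677.2 m
G (-694, -976): 1489.3 m
F (1182, -414): 1274.6 m
D (-711, -385): 1055.4 m
C (285, -155): 465.7 m
A (-103, 476): 292.2 m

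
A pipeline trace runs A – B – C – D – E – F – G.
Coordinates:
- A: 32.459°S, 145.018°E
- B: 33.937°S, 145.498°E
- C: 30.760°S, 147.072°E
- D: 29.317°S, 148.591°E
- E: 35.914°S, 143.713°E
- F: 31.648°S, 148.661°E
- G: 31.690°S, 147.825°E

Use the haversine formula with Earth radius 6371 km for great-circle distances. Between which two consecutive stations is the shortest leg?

Leg distances:
A→B: 170.3 km
B→C: 382.9 km
C→D: 217.1 km
D→E: 863.9 km
E→F: 658.7 km
F→G: 79.3 km
The shortest leg is F–G at 79.3 km.

F–G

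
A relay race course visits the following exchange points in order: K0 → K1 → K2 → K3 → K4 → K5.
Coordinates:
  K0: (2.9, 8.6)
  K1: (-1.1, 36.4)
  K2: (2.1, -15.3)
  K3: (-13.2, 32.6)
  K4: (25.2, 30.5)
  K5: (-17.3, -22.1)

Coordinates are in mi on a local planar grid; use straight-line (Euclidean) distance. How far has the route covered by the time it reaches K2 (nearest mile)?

80 mi

Leg distances:
K0→K1: 28.1 mi  (cumulative 28.1 mi)
K1→K2: 51.8 mi  (cumulative 79.9 mi)
Cumulative distance at K2 ≈ 80 mi.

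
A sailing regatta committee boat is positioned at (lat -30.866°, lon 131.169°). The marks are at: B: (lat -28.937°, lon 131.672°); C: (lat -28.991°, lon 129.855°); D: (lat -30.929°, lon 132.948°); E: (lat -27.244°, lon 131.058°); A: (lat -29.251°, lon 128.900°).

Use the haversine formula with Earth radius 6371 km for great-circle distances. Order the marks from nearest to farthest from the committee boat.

Distance from the committee boat at (lat -30.866°, lon 131.169°) to each:
D (lat -30.929°, lon 132.948°): 169.9 km
B (lat -28.937°, lon 131.672°): 219.9 km
C (lat -28.991°, lon 129.855°): 243.9 km
A (lat -29.251°, lon 128.900°): 282.7 km
E (lat -27.244°, lon 131.058°): 402.9 km

D, B, C, A, E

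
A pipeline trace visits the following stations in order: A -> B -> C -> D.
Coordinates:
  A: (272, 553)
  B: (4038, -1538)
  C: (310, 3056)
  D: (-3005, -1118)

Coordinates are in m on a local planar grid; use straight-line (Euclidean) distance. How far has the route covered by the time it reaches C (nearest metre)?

10224 m

Leg distances:
A→B: 4307.6 m  (cumulative 4307.6 m)
B→C: 5916.3 m  (cumulative 10223.9 m)
Cumulative distance at C ≈ 10224 m.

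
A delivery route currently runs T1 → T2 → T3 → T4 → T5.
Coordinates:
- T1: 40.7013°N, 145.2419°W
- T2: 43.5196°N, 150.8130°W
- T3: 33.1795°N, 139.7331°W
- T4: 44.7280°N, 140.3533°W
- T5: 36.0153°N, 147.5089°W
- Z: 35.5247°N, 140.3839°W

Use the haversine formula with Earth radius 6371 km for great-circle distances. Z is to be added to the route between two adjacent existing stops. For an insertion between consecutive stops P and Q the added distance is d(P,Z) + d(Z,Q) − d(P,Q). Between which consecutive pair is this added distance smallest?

Added distance for inserting Z between each consecutive pair:
T1–T2: 1418.4 km
T2–T3: 27.7 km
T3–T4: 5.6 km
T4–T5: 526.6 km
Smallest added distance is 5.6 km, inserting between T3 and T4.

between T3 and T4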